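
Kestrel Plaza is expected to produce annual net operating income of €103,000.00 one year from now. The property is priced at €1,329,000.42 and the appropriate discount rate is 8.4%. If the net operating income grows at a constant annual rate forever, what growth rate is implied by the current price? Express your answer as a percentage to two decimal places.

0.65%

P = D₁/(r−g) ⇒ g = r − D₁/P = 0.084 − €103,000.00/€1,329,000.42 = 0.006498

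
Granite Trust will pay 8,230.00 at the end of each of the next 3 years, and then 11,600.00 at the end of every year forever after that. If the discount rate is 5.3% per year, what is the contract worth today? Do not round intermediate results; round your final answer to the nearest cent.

209741.93

PV of 3-year annuity: 8,230.00 × [1 − (1+0.053)^−3] / 0.053 = 22286.93534
Perpetuity value at year 3: 11,600.00 / 0.053 = 218867.92453
PV of perpetuity: 218867.92453 / (1+0.053)^3 = 187454.99016
Total PV = 22286.93534 + 187454.99016 = 209741.92549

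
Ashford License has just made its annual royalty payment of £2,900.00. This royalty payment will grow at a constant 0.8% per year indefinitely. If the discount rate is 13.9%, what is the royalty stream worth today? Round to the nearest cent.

£22314.50

D₁ = D₀ × (1 + g) = £2,900.00 × 1.008 = £2,923.2000
Growing perpetuity: P = D₁ / (r − g) = £2,923.2000 / (0.139 − 0.008) = £22,314.50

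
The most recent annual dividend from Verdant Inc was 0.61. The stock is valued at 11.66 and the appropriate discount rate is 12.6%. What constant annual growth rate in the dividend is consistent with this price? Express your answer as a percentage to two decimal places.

P = D₀(1+g)/(r−g) ⇒ P(r−g) = D₀(1+g) ⇒ g(P+D₀) = P·r − D₀
g = (P·r − D₀)/(P + D₀) = (11.66×0.126 − 0.61) / (11.66 + 0.61) = 0.070021

7.00%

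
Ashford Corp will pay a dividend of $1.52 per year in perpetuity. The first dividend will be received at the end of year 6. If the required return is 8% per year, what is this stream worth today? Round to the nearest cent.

$12.93

Value at end of year 5: C / r = $1.52 / 0.08 = $19.0000
Discount to today: PV = $19.0000 / (1 + 0.08)^5 = $19.0000 / 1.469328 = $12.93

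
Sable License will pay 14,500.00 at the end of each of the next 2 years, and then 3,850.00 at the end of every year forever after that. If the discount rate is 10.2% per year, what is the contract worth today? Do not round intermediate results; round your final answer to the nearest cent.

PV of 2-year annuity: 14,500.00 × [1 − (1+0.102)^−2] / 0.102 = 25097.90811
Perpetuity value at year 2: 3,850.00 / 0.102 = 37745.09804
PV of perpetuity: 37745.09804 / (1+0.102)^2 = 31081.17071
Total PV = 25097.90811 + 31081.17071 = 56179.07882

56179.08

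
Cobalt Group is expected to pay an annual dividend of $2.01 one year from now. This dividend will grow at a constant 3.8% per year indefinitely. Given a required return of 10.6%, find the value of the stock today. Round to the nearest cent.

$29.56

Growing perpetuity: P = D₁ / (r − g) = $2.0100 / (0.106 − 0.038) = $29.56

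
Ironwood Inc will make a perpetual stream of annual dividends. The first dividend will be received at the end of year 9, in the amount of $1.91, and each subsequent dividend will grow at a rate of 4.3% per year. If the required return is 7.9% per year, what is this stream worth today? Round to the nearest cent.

$28.88

Value at end of year 8: C₁ / (r − g) = $1.91 / (0.079 − 0.043) = $53.0556
Discount to today: PV = $53.0556 / (1 + 0.079)^8 = $53.0556 / 1.837264 = $28.88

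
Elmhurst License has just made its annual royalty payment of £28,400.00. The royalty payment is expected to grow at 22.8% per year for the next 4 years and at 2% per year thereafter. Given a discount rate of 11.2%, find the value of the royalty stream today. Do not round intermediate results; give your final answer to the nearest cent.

D_1 = 34875.20000
D_2 = 42826.74560
D_3 = 52591.24360
D_4 = 64582.04714
Terminal value at year 4: TV = D_4×(1+g_2)/(r−g_2) = 65873.68808/0.092 = 716018.34869
P_0 = D_1/(1+r)^1 + D_2/(1+r)^2 + D_3/(1+r)^3 + D_4/(1+r)^4 + TV/(1+r)^4
    = 31362.58993 + 34634.22701 + 38247.14997 + 42236.96058 + 468279.34552 = 614760.27300

£614760.27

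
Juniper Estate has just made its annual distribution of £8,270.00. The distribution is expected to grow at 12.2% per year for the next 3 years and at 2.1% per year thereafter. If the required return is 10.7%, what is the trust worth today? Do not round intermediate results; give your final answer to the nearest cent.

D_1 = 9278.94000
D_2 = 10410.97068
D_3 = 11681.10910
Terminal value at year 3: TV = D_3×(1+g_2)/(r−g_2) = 11926.41239/0.086 = 138679.21389
P_0 = D_1/(1+r)^1 + D_2/(1+r)^2 + D_3/(1+r)^3 + TV/(1+r)^3
    = 8382.05962 + 8495.63766 + 8610.75471 + 102227.68087 = 127716.13286

£127716.13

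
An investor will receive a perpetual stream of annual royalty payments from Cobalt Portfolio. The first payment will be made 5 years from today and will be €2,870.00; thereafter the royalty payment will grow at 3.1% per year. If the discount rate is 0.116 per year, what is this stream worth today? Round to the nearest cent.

€21767.38

Value at end of year 4: C₁ / (r − g) = €2,870.00 / (0.116 − 0.031) = €33,764.7059
Discount to today: PV = €33,764.7059 / (1 + 0.116)^4 = €33,764.7059 / 1.551161 = €21,767.38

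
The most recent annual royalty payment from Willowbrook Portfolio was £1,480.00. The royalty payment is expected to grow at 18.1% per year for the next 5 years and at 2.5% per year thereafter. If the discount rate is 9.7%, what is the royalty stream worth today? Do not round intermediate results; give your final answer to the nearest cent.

D_1 = 1747.88000
D_2 = 2064.24628
D_3 = 2437.87486
D_4 = 2879.13021
D_5 = 3400.25277
Terminal value at year 5: TV = D_5×(1+g_2)/(r−g_2) = 3485.25909/0.072 = 48406.37628
P_0 = D_1/(1+r)^1 + D_2/(1+r)^2 + D_3/(1+r)^3 + D_4/(1+r)^4 + D_5/(1+r)^5 + TV/(1+r)^5
    = 1593.32726 + 1715.33226 + 1846.67949 + 1988.08430 + 2140.31683 + 30469.78814 = 39753.52827

£39753.53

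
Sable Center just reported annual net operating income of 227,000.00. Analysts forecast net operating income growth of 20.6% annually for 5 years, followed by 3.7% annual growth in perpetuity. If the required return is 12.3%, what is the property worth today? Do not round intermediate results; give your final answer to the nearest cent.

5322581.01

D_1 = 273762.00000
D_2 = 330156.97200
D_3 = 398169.30823
D_4 = 480192.18573
D_5 = 579111.77599
Terminal value at year 5: TV = D_5×(1+g_2)/(r−g_2) = 600538.91170/0.086 = 6983010.60115
P_0 = D_1/(1+r)^1 + D_2/(1+r)^2 + D_3/(1+r)^3 + D_4/(1+r)^4 + D_5/(1+r)^5 + TV/(1+r)^5
    = 243777.38201 + 261794.76644 + 281143.80082 + 301922.90631 + 324237.77828 + 3909704.37303 = 5322581.00690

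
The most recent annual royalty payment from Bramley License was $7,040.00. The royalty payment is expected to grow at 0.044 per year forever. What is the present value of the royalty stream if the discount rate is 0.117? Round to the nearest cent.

$100681.64

D₁ = D₀ × (1 + g) = $7,040.00 × 1.044 = $7,349.7600
Growing perpetuity: P = D₁ / (r − g) = $7,349.7600 / (0.117 − 0.044) = $100,681.64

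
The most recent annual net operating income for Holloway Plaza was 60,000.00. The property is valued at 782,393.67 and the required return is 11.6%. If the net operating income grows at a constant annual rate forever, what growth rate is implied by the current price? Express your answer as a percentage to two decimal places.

P = D₀(1+g)/(r−g) ⇒ P(r−g) = D₀(1+g) ⇒ g(P+D₀) = P·r − D₀
g = (P·r − D₀)/(P + D₀) = (782,393.67×0.116 − 60,000.00) / (782,393.67 + 60,000.00) = 0.036512

3.65%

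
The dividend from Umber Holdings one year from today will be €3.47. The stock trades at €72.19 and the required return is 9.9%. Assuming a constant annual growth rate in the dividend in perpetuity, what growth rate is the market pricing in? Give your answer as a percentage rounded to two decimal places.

5.09%

P = D₁/(r−g) ⇒ g = r − D₁/P = 0.099 − €3.47/€72.19 = 0.050932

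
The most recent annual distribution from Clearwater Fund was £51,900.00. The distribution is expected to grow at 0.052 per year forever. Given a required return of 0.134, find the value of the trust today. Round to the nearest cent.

£665839.02

D₁ = D₀ × (1 + g) = £51,900.00 × 1.052 = £54,598.8000
Growing perpetuity: P = D₁ / (r − g) = £54,598.8000 / (0.134 − 0.052) = £665,839.02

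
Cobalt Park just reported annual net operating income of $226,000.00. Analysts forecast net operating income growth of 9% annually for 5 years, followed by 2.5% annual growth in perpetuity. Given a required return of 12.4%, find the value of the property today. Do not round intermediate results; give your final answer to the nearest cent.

$3038270.71

D_1 = 246340.00000
D_2 = 268510.60000
D_3 = 292676.55400
D_4 = 319017.44386
D_5 = 347729.01381
Terminal value at year 5: TV = D_5×(1+g_2)/(r−g_2) = 356422.23915/0.099 = 3600224.63790
P_0 = D_1/(1+r)^1 + D_2/(1+r)^2 + D_3/(1+r)^3 + D_4/(1+r)^4 + D_5/(1+r)^5 + TV/(1+r)^5
    = 219163.70107 + 212534.19410 + 206105.22381 + 199870.72416 + 193824.81257 + 2006772.04938 = 3038270.70509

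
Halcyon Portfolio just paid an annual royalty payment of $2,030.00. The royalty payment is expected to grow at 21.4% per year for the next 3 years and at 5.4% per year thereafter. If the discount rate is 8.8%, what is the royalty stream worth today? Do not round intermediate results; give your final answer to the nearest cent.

$95035.89

D_1 = 2464.42000
D_2 = 2991.80588
D_3 = 3632.05234
Terminal value at year 3: TV = D_3×(1+g_2)/(r−g_2) = 3828.18316/0.034 = 112593.62249
P_0 = D_1/(1+r)^1 + D_2/(1+r)^2 + D_3/(1+r)^3 + TV/(1+r)^3
    = 2265.09191 + 2527.40954 + 2820.10587 + 87423.28187 = 95035.88919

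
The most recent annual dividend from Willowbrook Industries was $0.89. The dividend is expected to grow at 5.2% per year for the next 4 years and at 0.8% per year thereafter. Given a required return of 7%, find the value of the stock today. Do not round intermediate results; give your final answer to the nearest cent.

D_1 = 0.93628
D_2 = 0.98497
D_3 = 1.03618
D_4 = 1.09007
Terminal value at year 4: TV = D_4×(1+g_2)/(r−g_2) = 1.09879/0.062 = 17.72237
P_0 = D_1/(1+r)^1 + D_2/(1+r)^2 + D_3/(1+r)^3 + D_4/(1+r)^4 + TV/(1+r)^4
    = 0.87503 + 0.86031 + 0.84584 + 0.83161 + 13.52031 = 16.93309

$16.93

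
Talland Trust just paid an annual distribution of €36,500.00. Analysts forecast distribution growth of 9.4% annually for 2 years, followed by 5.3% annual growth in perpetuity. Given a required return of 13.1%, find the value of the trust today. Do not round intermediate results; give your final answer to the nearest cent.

D_1 = 39931.00000
D_2 = 43684.51400
Terminal value at year 2: TV = D_2×(1+g_2)/(r−g_2) = 45999.79324/0.078 = 589740.93900
P_0 = D_1/(1+r)^1 + D_2/(1+r)^2 + TV/(1+r)^2
    = 35305.92396 + 34150.91142 + 461037.30414 = 530494.13952

€530494.14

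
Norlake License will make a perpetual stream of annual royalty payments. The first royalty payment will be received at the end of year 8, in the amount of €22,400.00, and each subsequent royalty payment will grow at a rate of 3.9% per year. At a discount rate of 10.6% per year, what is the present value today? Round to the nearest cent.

Value at end of year 7: C₁ / (r − g) = €22,400.00 / (0.106 − 0.039) = €334,328.3582
Discount to today: PV = €334,328.3582 / (1 + 0.106)^7 = €334,328.3582 / 2.024351 = €165,153.33

€165153.33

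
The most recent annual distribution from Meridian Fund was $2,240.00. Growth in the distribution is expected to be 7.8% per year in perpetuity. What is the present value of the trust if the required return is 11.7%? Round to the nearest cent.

D₁ = D₀ × (1 + g) = $2,240.00 × 1.078 = $2,414.7200
Growing perpetuity: P = D₁ / (r − g) = $2,414.7200 / (0.117 − 0.078) = $61,915.90

$61915.90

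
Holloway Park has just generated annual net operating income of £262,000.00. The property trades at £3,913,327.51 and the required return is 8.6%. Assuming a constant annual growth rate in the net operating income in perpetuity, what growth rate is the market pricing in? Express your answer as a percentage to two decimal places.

1.79%

P = D₀(1+g)/(r−g) ⇒ P(r−g) = D₀(1+g) ⇒ g(P+D₀) = P·r − D₀
g = (P·r − D₀)/(P + D₀) = (£3,913,327.51×0.086 − £262,000.00) / (£3,913,327.51 + £262,000.00) = 0.017854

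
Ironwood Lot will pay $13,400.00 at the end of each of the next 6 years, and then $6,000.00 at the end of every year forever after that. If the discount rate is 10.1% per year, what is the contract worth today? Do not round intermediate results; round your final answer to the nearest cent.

PV of 6-year annuity: $13,400.00 × [1 − (1+0.101)^−6] / 0.101 = 58189.86428
Perpetuity value at year 6: $6,000.00 / 0.101 = 59405.94059
PV of perpetuity: 59405.94059 / (1+0.101)^6 = 33350.77748
Total PV = 58189.86428 + 33350.77748 = 91540.64176

$91540.64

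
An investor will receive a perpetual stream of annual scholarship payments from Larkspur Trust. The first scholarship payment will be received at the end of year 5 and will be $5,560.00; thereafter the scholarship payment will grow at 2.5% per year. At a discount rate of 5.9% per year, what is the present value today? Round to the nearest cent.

Value at end of year 4: C₁ / (r − g) = $5,560.00 / (0.059 − 0.025) = $163,529.4118
Discount to today: PV = $163,529.4118 / (1 + 0.059)^4 = $163,529.4118 / 1.257720 = $130,020.56

$130020.56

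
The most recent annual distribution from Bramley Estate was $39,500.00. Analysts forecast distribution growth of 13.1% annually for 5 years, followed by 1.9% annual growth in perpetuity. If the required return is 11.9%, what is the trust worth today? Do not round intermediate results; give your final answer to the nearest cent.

$628500.39

D_1 = 44674.50000
D_2 = 50526.85950
D_3 = 57145.87809
D_4 = 64631.98812
D_5 = 73098.77857
Terminal value at year 5: TV = D_5×(1+g_2)/(r−g_2) = 74487.65536/0.1 = 744876.55362
P_0 = D_1/(1+r)^1 + D_2/(1+r)^2 + D_3/(1+r)^3 + D_4/(1+r)^4 + D_5/(1+r)^5 + TV/(1+r)^5
    = 39923.59249 + 40351.72753 + 40784.45383 + 41221.82063 + 41663.87769 + 424554.91365 = 628500.38583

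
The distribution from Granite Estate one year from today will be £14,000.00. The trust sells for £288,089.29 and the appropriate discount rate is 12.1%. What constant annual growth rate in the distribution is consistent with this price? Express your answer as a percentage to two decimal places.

7.24%

P = D₁/(r−g) ⇒ g = r − D₁/P = 0.121 − £14,000.00/£288,089.29 = 0.072404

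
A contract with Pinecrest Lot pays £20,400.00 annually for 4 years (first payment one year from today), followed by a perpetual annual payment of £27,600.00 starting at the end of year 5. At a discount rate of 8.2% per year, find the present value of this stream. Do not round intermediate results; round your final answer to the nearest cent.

£312843.83

PV of 4-year annuity: £20,400.00 × [1 − (1+0.082)^−4] / 0.082 = 67267.68123
Perpetuity value at year 4: £27,600.00 / 0.082 = 336585.36585
PV of perpetuity: 336585.36585 / (1+0.082)^4 = 245576.15008
Total PV = 67267.68123 + 245576.15008 = 312843.83130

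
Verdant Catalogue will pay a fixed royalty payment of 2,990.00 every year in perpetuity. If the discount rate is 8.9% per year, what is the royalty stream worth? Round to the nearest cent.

33595.51

Level perpetuity: PV = C / r = 2,990.00 / 0.089 = 33,595.51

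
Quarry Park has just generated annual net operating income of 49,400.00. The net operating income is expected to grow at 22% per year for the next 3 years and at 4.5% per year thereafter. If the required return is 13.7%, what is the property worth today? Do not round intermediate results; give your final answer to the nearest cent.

864101.09

D_1 = 60268.00000
D_2 = 73526.96000
D_3 = 89702.89120
Terminal value at year 3: TV = D_3×(1+g_2)/(r−g_2) = 93739.52130/0.092 = 1018907.84026
P_0 = D_1/(1+r)^1 + D_2/(1+r)^2 + D_3/(1+r)^3 + TV/(1+r)^3
    = 53006.15655 + 56875.55936 + 61027.42517 + 693191.94897 = 864101.09005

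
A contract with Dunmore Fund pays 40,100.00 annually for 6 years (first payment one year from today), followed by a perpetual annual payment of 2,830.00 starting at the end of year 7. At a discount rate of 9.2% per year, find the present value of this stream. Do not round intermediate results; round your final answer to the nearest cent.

196958.79

PV of 6-year annuity: 40,100.00 × [1 − (1+0.092)^−6] / 0.092 = 178817.72632
Perpetuity value at year 6: 2,830.00 / 0.092 = 30760.86957
PV of perpetuity: 30760.86957 / (1+0.092)^6 = 18141.06494
Total PV = 178817.72632 + 18141.06494 = 196958.79126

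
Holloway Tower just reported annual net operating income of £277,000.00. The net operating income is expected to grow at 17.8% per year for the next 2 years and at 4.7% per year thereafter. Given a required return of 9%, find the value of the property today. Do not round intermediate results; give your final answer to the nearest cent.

£8500525.41

D_1 = 326306.00000
D_2 = 384388.46800
Terminal value at year 2: TV = D_2×(1+g_2)/(r−g_2) = 402454.72600/0.043 = 9359412.23247
P_0 = D_1/(1+r)^1 + D_2/(1+r)^2 + TV/(1+r)^2
    = 299363.30275 + 323532.08316 + 7877630.02480 = 8500525.41071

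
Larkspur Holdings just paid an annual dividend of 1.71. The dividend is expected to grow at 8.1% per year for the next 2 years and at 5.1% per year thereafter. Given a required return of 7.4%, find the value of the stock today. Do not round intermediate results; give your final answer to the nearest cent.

82.61

D_1 = 1.84851
D_2 = 1.99824
Terminal value at year 2: TV = D_2×(1+g_2)/(r−g_2) = 2.10015/0.023 = 91.31085
P_0 = D_1/(1+r)^1 + D_2/(1+r)^2 + TV/(1+r)^2
    = 1.72115 + 1.73236 + 79.16146 = 82.61497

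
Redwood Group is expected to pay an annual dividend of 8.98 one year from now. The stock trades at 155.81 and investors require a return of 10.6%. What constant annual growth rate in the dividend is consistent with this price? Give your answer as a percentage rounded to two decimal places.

4.84%

P = D₁/(r−g) ⇒ g = r − D₁/P = 0.106 − 8.98/155.81 = 0.048366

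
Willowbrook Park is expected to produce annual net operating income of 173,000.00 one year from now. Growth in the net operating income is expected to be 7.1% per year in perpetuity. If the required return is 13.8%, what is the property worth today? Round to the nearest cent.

Growing perpetuity: P = D₁ / (r − g) = 173,000.0000 / (0.138 − 0.071) = 2,582,089.55

2582089.55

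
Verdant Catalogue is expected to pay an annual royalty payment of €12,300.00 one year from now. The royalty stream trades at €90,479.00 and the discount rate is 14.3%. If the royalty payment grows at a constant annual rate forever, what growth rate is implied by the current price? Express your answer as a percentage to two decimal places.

P = D₁/(r−g) ⇒ g = r − D₁/P = 0.143 − €12,300.00/€90,479.00 = 0.007057

0.71%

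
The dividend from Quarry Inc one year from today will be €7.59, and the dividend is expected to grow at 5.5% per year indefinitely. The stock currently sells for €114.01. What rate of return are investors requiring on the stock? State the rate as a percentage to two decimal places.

P = D₁/(r − g) ⇒ r = D₁/P + g = €7.5900/€114.01 + 0.055 = 0.066573 + 0.055 = 0.121573

12.16%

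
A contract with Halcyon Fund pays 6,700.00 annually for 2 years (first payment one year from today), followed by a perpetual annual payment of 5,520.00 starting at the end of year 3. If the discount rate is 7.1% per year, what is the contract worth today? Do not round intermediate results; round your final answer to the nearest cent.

PV of 2-year annuity: 6,700.00 × [1 − (1+0.071)^−2] / 0.071 = 12096.95207
Perpetuity value at year 2: 5,520.00 / 0.071 = 77746.47887
PV of perpetuity: 77746.47887 / (1+0.071)^2 = 67780.03478
Total PV = 12096.95207 + 67780.03478 = 79876.98685

79876.99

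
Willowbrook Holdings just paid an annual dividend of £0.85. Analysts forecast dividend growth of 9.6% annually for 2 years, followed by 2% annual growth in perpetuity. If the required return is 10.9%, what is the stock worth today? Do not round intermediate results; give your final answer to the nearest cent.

D_1 = 0.93160
D_2 = 1.02103
Terminal value at year 2: TV = D_2×(1+g_2)/(r−g_2) = 1.04145/0.089 = 11.70173
P_0 = D_1/(1+r)^1 + D_2/(1+r)^2 + TV/(1+r)^2
    = 0.84004 + 0.83019 + 9.51452 = 11.18475

£11.18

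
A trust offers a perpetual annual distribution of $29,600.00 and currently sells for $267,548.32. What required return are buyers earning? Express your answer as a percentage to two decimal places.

11.06%

P = C/r ⇒ r = C/P = $29,600.00/$267,548.32 = 0.110634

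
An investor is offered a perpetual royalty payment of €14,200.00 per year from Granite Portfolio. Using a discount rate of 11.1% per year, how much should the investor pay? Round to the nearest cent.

€127927.93

Level perpetuity: PV = C / r = €14,200.00 / 0.111 = €127,927.93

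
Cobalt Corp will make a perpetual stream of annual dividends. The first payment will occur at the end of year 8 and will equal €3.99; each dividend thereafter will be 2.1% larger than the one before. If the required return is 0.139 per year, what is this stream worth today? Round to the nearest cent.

€13.60

Value at end of year 7: C₁ / (r − g) = €3.99 / (0.139 − 0.021) = €33.8136
Discount to today: PV = €33.8136 / (1 + 0.139)^7 = €33.8136 / 2.486944 = €13.60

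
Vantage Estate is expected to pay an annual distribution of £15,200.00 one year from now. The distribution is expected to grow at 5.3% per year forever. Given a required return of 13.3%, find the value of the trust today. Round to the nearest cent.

£190000.00

Growing perpetuity: P = D₁ / (r − g) = £15,200.0000 / (0.133 − 0.053) = £190,000.00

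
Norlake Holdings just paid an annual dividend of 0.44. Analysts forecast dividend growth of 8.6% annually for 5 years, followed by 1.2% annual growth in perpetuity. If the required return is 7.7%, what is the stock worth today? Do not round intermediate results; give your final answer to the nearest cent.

9.40

D_1 = 0.47784
D_2 = 0.51893
D_3 = 0.56356
D_4 = 0.61203
D_5 = 0.66466
Terminal value at year 5: TV = D_5×(1+g_2)/(r−g_2) = 0.67264/0.065 = 10.34830
P_0 = D_1/(1+r)^1 + D_2/(1+r)^2 + D_3/(1+r)^3 + D_4/(1+r)^4 + D_5/(1+r)^5 + TV/(1+r)^5
    = 0.44368 + 0.44738 + 0.45112 + 0.45489 + 0.45869 + 7.14152 = 9.39729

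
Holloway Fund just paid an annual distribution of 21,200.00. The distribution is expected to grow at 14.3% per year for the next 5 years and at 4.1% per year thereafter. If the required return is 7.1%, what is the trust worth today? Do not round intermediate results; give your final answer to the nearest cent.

1147865.74

D_1 = 24231.60000
D_2 = 27696.71880
D_3 = 31657.34959
D_4 = 36184.35058
D_5 = 41358.71271
Terminal value at year 5: TV = D_5×(1+g_2)/(r−g_2) = 43054.41993/0.03 = 1435147.33112
P_0 = D_1/(1+r)^1 + D_2/(1+r)^2 + D_3/(1+r)^3 + D_4/(1+r)^4 + D_5/(1+r)^5 + TV/(1+r)^5
    = 22625.21008 + 24146.23261 + 25769.50875 + 27501.91270 + 29350.78078 + 1018472.09318 = 1147865.73811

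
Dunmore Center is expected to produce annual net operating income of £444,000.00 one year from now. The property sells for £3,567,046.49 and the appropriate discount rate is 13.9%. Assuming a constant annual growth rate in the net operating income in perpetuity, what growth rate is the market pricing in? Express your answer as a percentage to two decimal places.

1.45%

P = D₁/(r−g) ⇒ g = r − D₁/P = 0.139 − £444,000.00/£3,567,046.49 = 0.014527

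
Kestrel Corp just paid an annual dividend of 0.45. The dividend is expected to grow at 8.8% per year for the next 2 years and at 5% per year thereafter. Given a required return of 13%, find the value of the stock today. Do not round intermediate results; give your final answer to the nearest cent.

D_1 = 0.48960
D_2 = 0.53268
Terminal value at year 2: TV = D_2×(1+g_2)/(r−g_2) = 0.55932/0.08 = 6.99149
P_0 = D_1/(1+r)^1 + D_2/(1+r)^2 + TV/(1+r)^2
    = 0.43327 + 0.41717 + 5.47536 = 6.32581

6.33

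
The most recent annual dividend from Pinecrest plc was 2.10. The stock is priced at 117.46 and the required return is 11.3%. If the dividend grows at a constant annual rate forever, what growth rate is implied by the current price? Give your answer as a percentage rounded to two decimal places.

P = D₀(1+g)/(r−g) ⇒ P(r−g) = D₀(1+g) ⇒ g(P+D₀) = P·r − D₀
g = (P·r − D₀)/(P + D₀) = (117.46×0.113 − 2.10) / (117.46 + 2.10) = 0.093451

9.35%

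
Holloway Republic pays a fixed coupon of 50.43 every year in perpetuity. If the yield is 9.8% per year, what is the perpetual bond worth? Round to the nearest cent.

Level perpetuity: PV = C / r = 50.43 / 0.098 = 514.59

514.59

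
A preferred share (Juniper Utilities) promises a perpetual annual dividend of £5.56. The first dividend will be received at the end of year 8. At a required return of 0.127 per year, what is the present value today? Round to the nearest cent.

Value at end of year 7: C / r = £5.56 / 0.127 = £43.7795
Discount to today: PV = £43.7795 / (1 + 0.127)^7 = £43.7795 / 2.309231 = £18.96

£18.96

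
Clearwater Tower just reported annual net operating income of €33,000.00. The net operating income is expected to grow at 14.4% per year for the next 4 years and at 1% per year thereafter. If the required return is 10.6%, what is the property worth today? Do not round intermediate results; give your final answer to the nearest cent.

€541152.58

D_1 = 37752.00000
D_2 = 43188.28800
D_3 = 49407.40147
D_4 = 56522.06728
Terminal value at year 4: TV = D_4×(1+g_2)/(r−g_2) = 57087.28796/0.096 = 594659.24955
P_0 = D_1/(1+r)^1 + D_2/(1+r)^2 + D_3/(1+r)^3 + D_4/(1+r)^4 + TV/(1+r)^4
    = 34133.81555 + 35306.58679 + 36519.65216 + 37774.39609 + 397418.12549 = 541152.57608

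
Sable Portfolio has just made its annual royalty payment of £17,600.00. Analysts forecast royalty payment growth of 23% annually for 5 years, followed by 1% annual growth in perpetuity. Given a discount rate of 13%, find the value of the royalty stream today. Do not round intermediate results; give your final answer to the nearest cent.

£340661.98

D_1 = 21648.00000
D_2 = 26627.04000
D_3 = 32751.25920
D_4 = 40284.04882
D_5 = 49549.38004
Terminal value at year 5: TV = D_5×(1+g_2)/(r−g_2) = 50044.87384/0.12 = 417040.61537
P_0 = D_1/(1+r)^1 + D_2/(1+r)^2 + D_3/(1+r)^3 + D_4/(1+r)^4 + D_5/(1+r)^5 + TV/(1+r)^5
    = 19157.52212 + 20852.87806 + 22698.26550 + 24706.96157 + 26893.41834 + 226352.93771 = 340661.98330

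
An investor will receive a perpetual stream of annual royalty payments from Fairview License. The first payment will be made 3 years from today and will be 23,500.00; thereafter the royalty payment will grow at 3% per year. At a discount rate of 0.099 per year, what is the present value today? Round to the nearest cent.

281983.30

Value at end of year 2: C₁ / (r − g) = 23,500.00 / (0.099 − 0.03) = 340,579.7101
Discount to today: PV = 340,579.7101 / (1 + 0.099)^2 = 340,579.7101 / 1.207801 = 281,983.30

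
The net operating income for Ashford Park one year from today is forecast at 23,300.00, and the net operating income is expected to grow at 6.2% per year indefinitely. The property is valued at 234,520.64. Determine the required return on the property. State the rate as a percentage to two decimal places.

16.14%

P = D₁/(r − g) ⇒ r = D₁/P + g = 23,300.0000/234,520.64 + 0.062 = 0.099352 + 0.062 = 0.161352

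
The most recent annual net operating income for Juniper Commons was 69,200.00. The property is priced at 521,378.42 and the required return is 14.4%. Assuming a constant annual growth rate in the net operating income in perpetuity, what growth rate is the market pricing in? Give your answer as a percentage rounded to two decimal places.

P = D₀(1+g)/(r−g) ⇒ P(r−g) = D₀(1+g) ⇒ g(P+D₀) = P·r − D₀
g = (P·r − D₀)/(P + D₀) = (521,378.42×0.144 − 69,200.00) / (521,378.42 + 69,200.00) = 0.009954

1.00%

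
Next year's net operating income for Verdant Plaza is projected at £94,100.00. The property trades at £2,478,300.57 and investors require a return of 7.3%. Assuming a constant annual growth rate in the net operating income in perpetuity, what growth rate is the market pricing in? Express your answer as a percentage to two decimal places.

P = D₁/(r−g) ⇒ g = r − D₁/P = 0.073 − £94,100.00/£2,478,300.57 = 0.035030

3.50%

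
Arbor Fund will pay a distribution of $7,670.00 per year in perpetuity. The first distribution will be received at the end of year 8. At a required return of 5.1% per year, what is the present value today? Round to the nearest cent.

Value at end of year 7: C / r = $7,670.00 / 0.051 = $150,392.1569
Discount to today: PV = $150,392.1569 / (1 + 0.051)^7 = $150,392.1569 / 1.416508 = $106,171.07

$106171.07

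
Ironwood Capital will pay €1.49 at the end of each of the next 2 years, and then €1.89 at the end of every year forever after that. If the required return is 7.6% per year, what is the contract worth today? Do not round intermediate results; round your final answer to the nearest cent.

€24.15

PV of 2-year annuity: €1.49 × [1 − (1+0.076)^−2] / 0.076 = 2.67171
Perpetuity value at year 2: €1.89 / 0.076 = 24.86842
PV of perpetuity: 24.86842 / (1+0.076)^2 = 21.47948
Total PV = 2.67171 + 21.47948 = 24.15118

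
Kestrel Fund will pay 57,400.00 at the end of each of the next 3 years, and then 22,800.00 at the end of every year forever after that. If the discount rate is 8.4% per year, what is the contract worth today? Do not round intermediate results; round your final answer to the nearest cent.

359956.45

PV of 3-year annuity: 57,400.00 × [1 − (1+0.084)^−3] / 0.084 = 146864.17458
Perpetuity value at year 3: 22,800.00 / 0.084 = 271428.57143
PV of perpetuity: 271428.57143 / (1+0.084)^3 = 213092.27909
Total PV = 146864.17458 + 213092.27909 = 359956.45366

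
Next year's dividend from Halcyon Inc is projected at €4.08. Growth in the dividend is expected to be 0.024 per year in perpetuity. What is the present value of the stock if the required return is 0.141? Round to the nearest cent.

€34.87

Growing perpetuity: P = D₁ / (r − g) = €4.0800 / (0.141 − 0.024) = €34.87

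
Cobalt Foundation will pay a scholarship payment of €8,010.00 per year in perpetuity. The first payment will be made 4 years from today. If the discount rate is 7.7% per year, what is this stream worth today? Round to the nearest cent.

€83271.17

Value at end of year 3: C / r = €8,010.00 / 0.077 = €104,025.9740
Discount to today: PV = €104,025.9740 / (1 + 0.077)^3 = €104,025.9740 / 1.249244 = €83,271.17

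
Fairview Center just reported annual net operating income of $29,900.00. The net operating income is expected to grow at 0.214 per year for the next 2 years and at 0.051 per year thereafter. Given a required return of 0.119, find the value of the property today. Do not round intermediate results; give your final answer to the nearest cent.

D_1 = 36298.60000
D_2 = 44066.50040
Terminal value at year 2: TV = D_2×(1+g_2)/(r−g_2) = 46313.89192/0.068 = 681086.64589
P_0 = D_1/(1+r)^1 + D_2/(1+r)^2 + TV/(1+r)^2
    = 32438.42717 + 35192.35977 + 543928.97230 = 611559.75924

$611559.76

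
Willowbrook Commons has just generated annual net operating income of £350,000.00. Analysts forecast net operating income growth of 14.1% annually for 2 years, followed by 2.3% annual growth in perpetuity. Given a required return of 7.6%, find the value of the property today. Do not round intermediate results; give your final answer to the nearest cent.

D_1 = 399350.00000
D_2 = 455658.35000
Terminal value at year 2: TV = D_2×(1+g_2)/(r−g_2) = 466138.49205/0.053 = 8795065.88774
P_0 = D_1/(1+r)^1 + D_2/(1+r)^2 + TV/(1+r)^2
    = 371143.12268 + 393563.47860 + 7596517.70959 = 8361224.31086

£8361224.31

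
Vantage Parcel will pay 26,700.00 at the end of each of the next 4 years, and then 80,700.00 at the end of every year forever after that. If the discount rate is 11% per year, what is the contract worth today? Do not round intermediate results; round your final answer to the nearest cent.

566104.30

PV of 4-year annuity: 26,700.00 × [1 − (1+0.11)^−4] / 0.11 = 82835.29991
Perpetuity value at year 4: 80,700.00 / 0.11 = 733636.36364
PV of perpetuity: 733636.36364 / (1+0.11)^4 = 483268.99649
Total PV = 82835.29991 + 483268.99649 = 566104.29640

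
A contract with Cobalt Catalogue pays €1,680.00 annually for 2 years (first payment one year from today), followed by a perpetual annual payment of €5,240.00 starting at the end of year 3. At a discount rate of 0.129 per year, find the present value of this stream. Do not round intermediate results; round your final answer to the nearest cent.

PV of 2-year annuity: €1,680.00 × [1 − (1+0.129)^−2] / 0.129 = 2806.06069
Perpetuity value at year 2: €5,240.00 / 0.129 = 40620.15504
PV of perpetuity: 40620.15504 / (1+0.129)^2 = 31867.91813
Total PV = 2806.06069 + 31867.91813 = 34673.97882

€34673.98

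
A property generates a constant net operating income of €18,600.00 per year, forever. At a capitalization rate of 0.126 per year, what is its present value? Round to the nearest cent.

Level perpetuity: PV = C / r = €18,600.00 / 0.126 = €147,619.05

€147619.05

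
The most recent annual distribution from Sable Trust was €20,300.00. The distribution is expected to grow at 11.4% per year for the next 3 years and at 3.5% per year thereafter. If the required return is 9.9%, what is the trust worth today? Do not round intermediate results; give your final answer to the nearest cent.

D_1 = 22614.20000
D_2 = 25192.21880
D_3 = 28064.13174
Terminal value at year 3: TV = D_3×(1+g_2)/(r−g_2) = 29046.37635/0.064 = 453849.63053
P_0 = D_1/(1+r)^1 + D_2/(1+r)^2 + D_3/(1+r)^3 + TV/(1+r)^3
    = 20577.07006 + 20857.92179 + 21142.60680 + 341915.59441 = 404493.19307

€404493.19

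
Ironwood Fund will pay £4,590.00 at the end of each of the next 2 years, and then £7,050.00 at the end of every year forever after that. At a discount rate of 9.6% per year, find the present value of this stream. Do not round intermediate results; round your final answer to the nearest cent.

£69145.05

PV of 2-year annuity: £4,590.00 × [1 − (1+0.096)^−2] / 0.096 = 8009.08413
Perpetuity value at year 2: £7,050.00 / 0.096 = 73437.50000
PV of perpetuity: 73437.50000 / (1+0.096)^2 = 61135.96555
Total PV = 8009.08413 + 61135.96555 = 69145.04968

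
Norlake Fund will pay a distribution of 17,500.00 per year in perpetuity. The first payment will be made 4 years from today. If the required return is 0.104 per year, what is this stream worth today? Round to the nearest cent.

125053.97

Value at end of year 3: C / r = 17,500.00 / 0.104 = 168,269.2308
Discount to today: PV = 168,269.2308 / (1 + 0.104)^3 = 168,269.2308 / 1.345573 = 125,053.97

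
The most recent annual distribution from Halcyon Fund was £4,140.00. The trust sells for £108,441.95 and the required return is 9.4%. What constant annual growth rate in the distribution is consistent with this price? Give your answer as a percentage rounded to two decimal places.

P = D₀(1+g)/(r−g) ⇒ P(r−g) = D₀(1+g) ⇒ g(P+D₀) = P·r − D₀
g = (P·r − D₀)/(P + D₀) = (£108,441.95×0.094 − £4,140.00) / (£108,441.95 + £4,140.00) = 0.053770

5.38%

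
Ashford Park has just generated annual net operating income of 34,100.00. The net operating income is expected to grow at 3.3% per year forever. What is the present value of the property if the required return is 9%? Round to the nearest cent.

D₁ = D₀ × (1 + g) = 34,100.00 × 1.033 = 35,225.3000
Growing perpetuity: P = D₁ / (r − g) = 35,225.3000 / (0.09 − 0.033) = 617,987.72

617987.72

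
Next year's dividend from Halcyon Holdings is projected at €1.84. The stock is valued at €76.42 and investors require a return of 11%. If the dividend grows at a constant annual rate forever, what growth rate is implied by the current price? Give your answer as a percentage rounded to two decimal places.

P = D₁/(r−g) ⇒ g = r − D₁/P = 0.11 − €1.84/€76.42 = 0.085923

8.59%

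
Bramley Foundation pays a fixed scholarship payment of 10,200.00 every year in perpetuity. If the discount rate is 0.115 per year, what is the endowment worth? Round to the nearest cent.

Level perpetuity: PV = C / r = 10,200.00 / 0.115 = 88,695.65

88695.65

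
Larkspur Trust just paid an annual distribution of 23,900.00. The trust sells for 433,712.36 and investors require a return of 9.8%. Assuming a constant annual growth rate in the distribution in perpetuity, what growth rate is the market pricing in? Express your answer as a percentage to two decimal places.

4.07%

P = D₀(1+g)/(r−g) ⇒ P(r−g) = D₀(1+g) ⇒ g(P+D₀) = P·r − D₀
g = (P·r − D₀)/(P + D₀) = (433,712.36×0.098 − 23,900.00) / (433,712.36 + 23,900.00) = 0.040654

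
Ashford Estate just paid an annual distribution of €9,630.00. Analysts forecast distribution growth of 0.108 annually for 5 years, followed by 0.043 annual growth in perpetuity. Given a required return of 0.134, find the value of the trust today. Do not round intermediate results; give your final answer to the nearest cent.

€143226.12

D_1 = 10670.04000
D_2 = 11822.40432
D_3 = 13099.22399
D_4 = 14513.94018
D_5 = 16081.44572
Terminal value at year 5: TV = D_5×(1+g_2)/(r−g_2) = 16772.94788/0.091 = 184318.10859
P_0 = D_1/(1+r)^1 + D_2/(1+r)^2 + D_3/(1+r)^3 + D_4/(1+r)^4 + D_5/(1+r)^5 + TV/(1+r)^5
    = 9409.20635 + 9193.47499 + 8982.68985 + 8776.73752 + 8575.50721 + 98288.50569 = 143226.12160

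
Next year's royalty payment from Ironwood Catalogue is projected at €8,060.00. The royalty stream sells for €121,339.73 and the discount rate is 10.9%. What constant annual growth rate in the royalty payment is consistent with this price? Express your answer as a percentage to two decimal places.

P = D₁/(r−g) ⇒ g = r − D₁/P = 0.109 − €8,060.00/€121,339.73 = 0.042575

4.26%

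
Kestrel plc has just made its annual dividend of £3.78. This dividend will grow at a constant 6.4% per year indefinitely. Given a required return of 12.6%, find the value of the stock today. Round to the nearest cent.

£64.87

D₁ = D₀ × (1 + g) = £3.78 × 1.064 = £4.0219
Growing perpetuity: P = D₁ / (r − g) = £4.0219 / (0.126 − 0.064) = £64.87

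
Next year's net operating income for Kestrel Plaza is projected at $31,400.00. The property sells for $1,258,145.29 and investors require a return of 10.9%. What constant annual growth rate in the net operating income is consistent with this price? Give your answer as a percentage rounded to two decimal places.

8.40%

P = D₁/(r−g) ⇒ g = r − D₁/P = 0.109 − $31,400.00/$1,258,145.29 = 0.084043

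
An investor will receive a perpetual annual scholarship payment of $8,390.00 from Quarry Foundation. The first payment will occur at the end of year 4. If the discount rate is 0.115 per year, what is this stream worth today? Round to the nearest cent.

$52630.75

Value at end of year 3: C / r = $8,390.00 / 0.115 = $72,956.5217
Discount to today: PV = $72,956.5217 / (1 + 0.115)^3 = $72,956.5217 / 1.386196 = $52,630.75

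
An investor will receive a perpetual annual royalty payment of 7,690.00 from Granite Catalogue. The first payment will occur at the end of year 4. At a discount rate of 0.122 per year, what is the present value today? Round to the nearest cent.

Value at end of year 3: C / r = 7,690.00 / 0.122 = 63,032.7869
Discount to today: PV = 63,032.7869 / (1 + 0.122)^3 = 63,032.7869 / 1.412468 = 44,626.00

44626.00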